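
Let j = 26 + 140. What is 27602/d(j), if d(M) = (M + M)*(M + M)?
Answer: 13801/55112 ≈ 0.25042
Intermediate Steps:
j = 166
d(M) = 4*M**2 (d(M) = (2*M)*(2*M) = 4*M**2)
27602/d(j) = 27602/((4*166**2)) = 27602/((4*27556)) = 27602/110224 = 27602*(1/110224) = 13801/55112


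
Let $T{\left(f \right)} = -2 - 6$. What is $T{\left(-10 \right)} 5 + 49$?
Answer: $9$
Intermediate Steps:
$T{\left(f \right)} = -8$ ($T{\left(f \right)} = -2 - 6 = -8$)
$T{\left(-10 \right)} 5 + 49 = \left(-8\right) 5 + 49 = -40 + 49 = 9$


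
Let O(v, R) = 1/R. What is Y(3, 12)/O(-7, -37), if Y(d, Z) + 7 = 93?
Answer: -3182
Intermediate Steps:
Y(d, Z) = 86 (Y(d, Z) = -7 + 93 = 86)
Y(3, 12)/O(-7, -37) = 86/(1/(-37)) = 86/(-1/37) = 86*(-37) = -3182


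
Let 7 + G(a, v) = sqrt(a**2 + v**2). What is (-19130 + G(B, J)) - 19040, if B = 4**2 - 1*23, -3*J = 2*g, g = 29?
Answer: -38177 + sqrt(3805)/3 ≈ -38156.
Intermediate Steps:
J = -58/3 (J = -2*29/3 = -1/3*58 = -58/3 ≈ -19.333)
B = -7 (B = 16 - 23 = -7)
G(a, v) = -7 + sqrt(a**2 + v**2)
(-19130 + G(B, J)) - 19040 = (-19130 + (-7 + sqrt((-7)**2 + (-58/3)**2))) - 19040 = (-19130 + (-7 + sqrt(49 + 3364/9))) - 19040 = (-19130 + (-7 + sqrt(3805/9))) - 19040 = (-19130 + (-7 + sqrt(3805)/3)) - 19040 = (-19137 + sqrt(3805)/3) - 19040 = -38177 + sqrt(3805)/3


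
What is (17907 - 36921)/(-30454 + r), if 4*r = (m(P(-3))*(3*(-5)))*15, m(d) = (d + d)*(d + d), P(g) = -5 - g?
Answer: 9507/15677 ≈ 0.60643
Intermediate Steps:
m(d) = 4*d² (m(d) = (2*d)*(2*d) = 4*d²)
r = -900 (r = (((4*(-5 - 1*(-3))²)*(3*(-5)))*15)/4 = (((4*(-5 + 3)²)*(-15))*15)/4 = (((4*(-2)²)*(-15))*15)/4 = (((4*4)*(-15))*15)/4 = ((16*(-15))*15)/4 = (-240*15)/4 = (¼)*(-3600) = -900)
(17907 - 36921)/(-30454 + r) = (17907 - 36921)/(-30454 - 900) = -19014/(-31354) = -19014*(-1/31354) = 9507/15677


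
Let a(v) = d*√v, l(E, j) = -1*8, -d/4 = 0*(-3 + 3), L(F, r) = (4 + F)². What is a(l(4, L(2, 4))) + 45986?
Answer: 45986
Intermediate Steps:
d = 0 (d = -0*(-3 + 3) = -0*0 = -4*0 = 0)
l(E, j) = -8
a(v) = 0 (a(v) = 0*√v = 0)
a(l(4, L(2, 4))) + 45986 = 0 + 45986 = 45986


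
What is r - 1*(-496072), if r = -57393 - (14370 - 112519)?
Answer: 536828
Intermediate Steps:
r = 40756 (r = -57393 - 1*(-98149) = -57393 + 98149 = 40756)
r - 1*(-496072) = 40756 - 1*(-496072) = 40756 + 496072 = 536828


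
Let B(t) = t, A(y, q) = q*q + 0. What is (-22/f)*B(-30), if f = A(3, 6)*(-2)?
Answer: -55/6 ≈ -9.1667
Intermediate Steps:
A(y, q) = q**2 (A(y, q) = q**2 + 0 = q**2)
f = -72 (f = 6**2*(-2) = 36*(-2) = -72)
(-22/f)*B(-30) = -22/(-72)*(-30) = -22*(-1/72)*(-30) = (11/36)*(-30) = -55/6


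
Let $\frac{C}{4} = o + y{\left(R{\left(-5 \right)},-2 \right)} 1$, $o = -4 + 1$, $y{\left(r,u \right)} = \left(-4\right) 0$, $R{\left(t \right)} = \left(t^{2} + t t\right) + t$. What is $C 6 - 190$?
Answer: $-262$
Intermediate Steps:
$R{\left(t \right)} = t + 2 t^{2}$ ($R{\left(t \right)} = \left(t^{2} + t^{2}\right) + t = 2 t^{2} + t = t + 2 t^{2}$)
$y{\left(r,u \right)} = 0$
$o = -3$
$C = -12$ ($C = 4 \left(-3 + 0 \cdot 1\right) = 4 \left(-3 + 0\right) = 4 \left(-3\right) = -12$)
$C 6 - 190 = \left(-12\right) 6 - 190 = -72 - 190 = -262$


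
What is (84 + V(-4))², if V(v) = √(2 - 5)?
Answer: (84 + I*√3)² ≈ 7053.0 + 290.98*I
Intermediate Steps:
V(v) = I*√3 (V(v) = √(-3) = I*√3)
(84 + V(-4))² = (84 + I*√3)²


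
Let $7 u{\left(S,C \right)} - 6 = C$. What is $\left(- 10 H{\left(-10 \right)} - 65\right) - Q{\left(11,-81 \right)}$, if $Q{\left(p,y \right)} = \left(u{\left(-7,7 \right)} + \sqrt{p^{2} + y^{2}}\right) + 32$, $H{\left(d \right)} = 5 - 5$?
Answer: $- \frac{692}{7} - \sqrt{6682} \approx -180.6$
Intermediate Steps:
$H{\left(d \right)} = 0$
$u{\left(S,C \right)} = \frac{6}{7} + \frac{C}{7}$
$Q{\left(p,y \right)} = \frac{237}{7} + \sqrt{p^{2} + y^{2}}$ ($Q{\left(p,y \right)} = \left(\left(\frac{6}{7} + \frac{1}{7} \cdot 7\right) + \sqrt{p^{2} + y^{2}}\right) + 32 = \left(\left(\frac{6}{7} + 1\right) + \sqrt{p^{2} + y^{2}}\right) + 32 = \left(\frac{13}{7} + \sqrt{p^{2} + y^{2}}\right) + 32 = \frac{237}{7} + \sqrt{p^{2} + y^{2}}$)
$\left(- 10 H{\left(-10 \right)} - 65\right) - Q{\left(11,-81 \right)} = \left(\left(-10\right) 0 - 65\right) - \left(\frac{237}{7} + \sqrt{11^{2} + \left(-81\right)^{2}}\right) = \left(0 - 65\right) - \left(\frac{237}{7} + \sqrt{121 + 6561}\right) = -65 - \left(\frac{237}{7} + \sqrt{6682}\right) = - \frac{692}{7} - \sqrt{6682}$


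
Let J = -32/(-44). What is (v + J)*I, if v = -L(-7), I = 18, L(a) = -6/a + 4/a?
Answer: 612/77 ≈ 7.9481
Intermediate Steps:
L(a) = -2/a
v = -2/7 (v = -(-2)/(-7) = -(-2)*(-1)/7 = -1*2/7 = -2/7 ≈ -0.28571)
J = 8/11 (J = -32*(-1/44) = 8/11 ≈ 0.72727)
(v + J)*I = (-2/7 + 8/11)*18 = (34/77)*18 = 612/77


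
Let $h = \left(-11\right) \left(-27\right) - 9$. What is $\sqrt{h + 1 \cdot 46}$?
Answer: $\sqrt{334} \approx 18.276$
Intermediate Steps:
$h = 288$ ($h = 297 - 9 = 288$)
$\sqrt{h + 1 \cdot 46} = \sqrt{288 + 1 \cdot 46} = \sqrt{288 + 46} = \sqrt{334}$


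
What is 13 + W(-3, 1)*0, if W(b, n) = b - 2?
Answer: 13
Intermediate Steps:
W(b, n) = -2 + b
13 + W(-3, 1)*0 = 13 + (-2 - 3)*0 = 13 - 5*0 = 13 + 0 = 13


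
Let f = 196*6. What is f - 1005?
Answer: 171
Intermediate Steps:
f = 1176
f - 1005 = 1176 - 1005 = 171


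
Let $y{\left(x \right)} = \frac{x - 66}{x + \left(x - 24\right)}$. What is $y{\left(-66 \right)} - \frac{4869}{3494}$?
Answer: $- \frac{24863}{45422} \approx -0.54738$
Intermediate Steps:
$y{\left(x \right)} = \frac{-66 + x}{-24 + 2 x}$ ($y{\left(x \right)} = \frac{-66 + x}{x + \left(x - 24\right)} = \frac{-66 + x}{x + \left(-24 + x\right)} = \frac{-66 + x}{-24 + 2 x}$)
$y{\left(-66 \right)} - \frac{4869}{3494} = \frac{-66 - 66}{2 \left(-12 - 66\right)} - \frac{4869}{3494} = \frac{1}{2} \frac{1}{-78} \left(-132\right) - 4869 \cdot \frac{1}{3494} = \frac{1}{2} \left(- \frac{1}{78}\right) \left(-132\right) - \frac{4869}{3494} = \frac{11}{13} - \frac{4869}{3494} = - \frac{24863}{45422}$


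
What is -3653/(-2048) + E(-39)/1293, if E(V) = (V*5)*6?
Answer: 775723/882688 ≈ 0.87882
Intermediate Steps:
E(V) = 30*V (E(V) = (5*V)*6 = 30*V)
-3653/(-2048) + E(-39)/1293 = -3653/(-2048) + (30*(-39))/1293 = -3653*(-1/2048) - 1170*1/1293 = 3653/2048 - 390/431 = 775723/882688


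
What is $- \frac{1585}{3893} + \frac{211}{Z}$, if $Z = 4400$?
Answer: $- \frac{6152577}{17129200} \approx -0.35919$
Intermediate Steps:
$- \frac{1585}{3893} + \frac{211}{Z} = - \frac{1585}{3893} + \frac{211}{4400} = - \frac{6152577}{17129200}$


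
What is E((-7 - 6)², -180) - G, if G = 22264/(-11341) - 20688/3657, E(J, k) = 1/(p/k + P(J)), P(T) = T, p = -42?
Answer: 48660295134/6380717753 ≈ 7.6261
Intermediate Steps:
E(J, k) = 1/(J - 42/k) (E(J, k) = 1/(-42/k + J) = 1/(J - 42/k))
G = -9577032/1256789 (G = 22264*(-1/11341) - 20688*1/3657 = -2024/1031 - 6896/1219 = -9577032/1256789 ≈ -7.6202)
E((-7 - 6)², -180) - G = -180/(-42 + (-7 - 6)²*(-180)) - 1*(-9577032/1256789) = -180/(-42 + (-13)²*(-180)) + 9577032/1256789 = -180/(-42 + 169*(-180)) + 9577032/1256789 = -180/(-42 - 30420) + 9577032/1256789 = -180/(-30462) + 9577032/1256789 = -180*(-1/30462) + 9577032/1256789 = 30/5077 + 9577032/1256789 = 48660295134/6380717753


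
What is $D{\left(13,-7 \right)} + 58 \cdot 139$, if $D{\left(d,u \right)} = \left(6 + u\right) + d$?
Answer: $8074$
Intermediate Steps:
$D{\left(d,u \right)} = 6 + d + u$
$D{\left(13,-7 \right)} + 58 \cdot 139 = \left(6 + 13 - 7\right) + 58 \cdot 139 = 12 + 8062 = 8074$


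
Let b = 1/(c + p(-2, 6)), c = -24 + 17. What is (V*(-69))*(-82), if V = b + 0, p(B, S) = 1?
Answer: -943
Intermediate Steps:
c = -7
b = -⅙ (b = 1/(-7 + 1) = 1/(-6) = -⅙ ≈ -0.16667)
V = -⅙ (V = -⅙ + 0 = -⅙ ≈ -0.16667)
(V*(-69))*(-82) = -⅙*(-69)*(-82) = (23/2)*(-82) = -943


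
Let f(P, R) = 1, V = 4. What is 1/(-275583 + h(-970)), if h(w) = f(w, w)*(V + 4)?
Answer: -1/275575 ≈ -3.6288e-6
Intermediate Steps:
h(w) = 8 (h(w) = 1*(4 + 4) = 1*8 = 8)
1/(-275583 + h(-970)) = 1/(-275583 + 8) = 1/(-275575) = -1/275575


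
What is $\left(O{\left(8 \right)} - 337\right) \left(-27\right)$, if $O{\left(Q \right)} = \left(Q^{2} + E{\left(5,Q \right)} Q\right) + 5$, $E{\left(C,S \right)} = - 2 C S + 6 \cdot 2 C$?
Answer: $11556$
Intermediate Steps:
$E{\left(C,S \right)} = 12 C - 2 C S$ ($E{\left(C,S \right)} = - 2 C S + 12 C = 12 C - 2 C S$)
$O{\left(Q \right)} = 5 + Q^{2} + Q \left(60 - 10 Q\right)$ ($O{\left(Q \right)} = \left(Q^{2} + 2 \cdot 5 \left(6 - Q\right) Q\right) + 5 = \left(Q^{2} + \left(60 - 10 Q\right) Q\right) + 5 = \left(Q^{2} + Q \left(60 - 10 Q\right)\right) + 5 = 5 + Q^{2} + Q \left(60 - 10 Q\right)$)
$\left(O{\left(8 \right)} - 337\right) \left(-27\right) = \left(\left(5 - 9 \cdot 8^{2} + 60 \cdot 8\right) - 337\right) \left(-27\right) = \left(\left(5 - 576 + 480\right) - 337\right) \left(-27\right) = \left(-91 - 337\right) \left(-27\right) = \left(-428\right) \left(-27\right) = 11556$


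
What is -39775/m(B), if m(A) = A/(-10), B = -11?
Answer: -397750/11 ≈ -36159.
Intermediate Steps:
m(A) = -A/10 (m(A) = A*(-⅒) = -A/10)
-39775/m(B) = -39775/((-⅒*(-11))) = -39775/11/10 = -39775*10/11 = -397750/11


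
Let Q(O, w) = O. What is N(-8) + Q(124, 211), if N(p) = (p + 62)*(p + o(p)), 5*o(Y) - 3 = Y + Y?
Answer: -2242/5 ≈ -448.40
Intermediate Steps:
o(Y) = ⅗ + 2*Y/5 (o(Y) = ⅗ + (Y + Y)/5 = ⅗ + (2*Y)/5 = ⅗ + 2*Y/5)
N(p) = (62 + p)*(⅗ + 7*p/5) (N(p) = (p + 62)*(p + (⅗ + 2*p/5)) = (62 + p)*(⅗ + 7*p/5))
N(-8) + Q(124, 211) = (186/5 + (7/5)*(-8)² + (437/5)*(-8)) + 124 = (186/5 + (7/5)*64 - 3496/5) + 124 = (186/5 + 448/5 - 3496/5) + 124 = -2862/5 + 124 = -2242/5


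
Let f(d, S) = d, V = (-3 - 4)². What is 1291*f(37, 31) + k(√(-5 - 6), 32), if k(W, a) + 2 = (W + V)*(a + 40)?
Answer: 51293 + 72*I*√11 ≈ 51293.0 + 238.8*I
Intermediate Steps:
V = 49 (V = (-7)² = 49)
k(W, a) = -2 + (40 + a)*(49 + W) (k(W, a) = -2 + (W + 49)*(a + 40) = -2 + (49 + W)*(40 + a) = -2 + (40 + a)*(49 + W))
1291*f(37, 31) + k(√(-5 - 6), 32) = 1291*37 + (1958 + 40*√(-5 - 6) + 49*32 + √(-5 - 6)*32) = 47767 + (1958 + 40*√(-11) + 1568 + √(-11)*32) = 47767 + (1958 + 40*(I*√11) + 1568 + (I*√11)*32) = 47767 + (1958 + 40*I*√11 + 1568 + 32*I*√11) = 47767 + (3526 + 72*I*√11) = 51293 + 72*I*√11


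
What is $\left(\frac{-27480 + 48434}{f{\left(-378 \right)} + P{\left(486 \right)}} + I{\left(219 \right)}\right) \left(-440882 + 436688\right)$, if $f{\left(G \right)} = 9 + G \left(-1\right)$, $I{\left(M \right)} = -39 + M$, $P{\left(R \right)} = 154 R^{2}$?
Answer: $- \frac{3051108780044}{4041619} \approx -7.5492 \cdot 10^{5}$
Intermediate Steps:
$f{\left(G \right)} = 9 - G$
$\left(\frac{-27480 + 48434}{f{\left(-378 \right)} + P{\left(486 \right)}} + I{\left(219 \right)}\right) \left(-440882 + 436688\right) = \left(\frac{-27480 + 48434}{\left(9 - -378\right) + 154 \cdot 486^{2}} + \left(-39 + 219\right)\right) \left(-440882 + 436688\right) = \left(\frac{20954}{\left(9 + 378\right) + 154 \cdot 236196} + 180\right) \left(-4194\right) = \left(\frac{20954}{387 + 36374184} + 180\right) \left(-4194\right) = \left(\frac{20954}{36374571} + 180\right) \left(-4194\right) = \frac{6547443734}{36374571} \left(-4194\right) = - \frac{3051108780044}{4041619}$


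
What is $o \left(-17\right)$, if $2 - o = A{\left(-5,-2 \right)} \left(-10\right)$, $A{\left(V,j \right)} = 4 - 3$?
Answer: $-204$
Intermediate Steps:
$A{\left(V,j \right)} = 1$
$o = 12$ ($o = 2 - 1 \left(-10\right) = 2 - -10 = 2 + 10 = 12$)
$o \left(-17\right) = 12 \left(-17\right) = -204$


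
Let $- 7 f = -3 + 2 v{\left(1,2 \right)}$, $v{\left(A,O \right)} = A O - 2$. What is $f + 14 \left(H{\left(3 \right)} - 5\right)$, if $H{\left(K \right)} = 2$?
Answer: $- \frac{291}{7} \approx -41.571$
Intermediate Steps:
$v{\left(A,O \right)} = -2 + A O$
$f = \frac{3}{7}$ ($f = - \frac{-3 + 2 \left(-2 + 1 \cdot 2\right)}{7} = - \frac{-3 + 2 \left(-2 + 2\right)}{7} = - \frac{-3 + 2 \cdot 0}{7} = - \frac{-3 + 0}{7} = \left(- \frac{1}{7}\right) \left(-3\right) = \frac{3}{7} \approx 0.42857$)
$f + 14 \left(H{\left(3 \right)} - 5\right) = \frac{3}{7} + 14 \left(2 - 5\right) = \frac{3}{7} + 14 \left(-3\right) = \frac{3}{7} - 42 = - \frac{291}{7}$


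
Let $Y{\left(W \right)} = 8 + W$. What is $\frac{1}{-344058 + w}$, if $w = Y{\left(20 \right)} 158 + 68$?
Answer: $- \frac{1}{339566} \approx -2.9449 \cdot 10^{-6}$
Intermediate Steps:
$w = 4492$ ($w = \left(8 + 20\right) 158 + 68 = 28 \cdot 158 + 68 = 4424 + 68 = 4492$)
$\frac{1}{-344058 + w} = \frac{1}{-344058 + 4492} = \frac{1}{-339566} = - \frac{1}{339566}$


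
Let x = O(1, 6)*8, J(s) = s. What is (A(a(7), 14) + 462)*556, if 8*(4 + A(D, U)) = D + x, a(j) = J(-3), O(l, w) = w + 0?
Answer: 515551/2 ≈ 2.5778e+5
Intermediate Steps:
O(l, w) = w
a(j) = -3
x = 48 (x = 6*8 = 48)
A(D, U) = 2 + D/8 (A(D, U) = -4 + (D + 48)/8 = -4 + (48 + D)/8 = -4 + (6 + D/8) = 2 + D/8)
(A(a(7), 14) + 462)*556 = ((2 + (⅛)*(-3)) + 462)*556 = ((2 - 3/8) + 462)*556 = (13/8 + 462)*556 = (3709/8)*556 = 515551/2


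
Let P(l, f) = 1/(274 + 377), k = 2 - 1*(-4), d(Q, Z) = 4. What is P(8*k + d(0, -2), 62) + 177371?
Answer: 115468522/651 ≈ 1.7737e+5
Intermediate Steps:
k = 6 (k = 2 + 4 = 6)
P(l, f) = 1/651
P(8*k + d(0, -2), 62) + 177371 = 1/651 + 177371 = 115468522/651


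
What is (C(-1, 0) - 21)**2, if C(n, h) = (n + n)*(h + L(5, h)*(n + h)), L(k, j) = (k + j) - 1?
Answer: 169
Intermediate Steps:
L(k, j) = -1 + j + k (L(k, j) = (j + k) - 1 = -1 + j + k)
C(n, h) = 2*n*(h + (4 + h)*(h + n)) (C(n, h) = (n + n)*(h + (-1 + h + 5)*(n + h)) = (2*n)*(h + (4 + h)*(h + n)) = 2*n*(h + (4 + h)*(h + n)))
(C(-1, 0) - 21)**2 = (2*(-1)*(0 + 0*(4 + 0) - (4 + 0)) - 21)**2 = (2*(-1)*(0 + 0*4 - 1*4) - 21)**2 = (2*(-1)*(0 + 0 - 4) - 21)**2 = (2*(-1)*(-4) - 21)**2 = (8 - 21)**2 = (-13)**2 = 169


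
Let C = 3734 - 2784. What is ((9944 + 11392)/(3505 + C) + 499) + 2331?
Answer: 4209662/1485 ≈ 2834.8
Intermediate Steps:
C = 950
((9944 + 11392)/(3505 + C) + 499) + 2331 = ((9944 + 11392)/(3505 + 950) + 499) + 2331 = (21336/4455 + 499) + 2331 = (21336*(1/4455) + 499) + 2331 = (7112/1485 + 499) + 2331 = 748127/1485 + 2331 = 4209662/1485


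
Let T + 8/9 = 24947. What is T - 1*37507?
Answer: -113048/9 ≈ -12561.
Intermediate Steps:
T = 224515/9 (T = -8/9 + 24947 = 224515/9 ≈ 24946.)
T - 1*37507 = 224515/9 - 1*37507 = 224515/9 - 37507 = -113048/9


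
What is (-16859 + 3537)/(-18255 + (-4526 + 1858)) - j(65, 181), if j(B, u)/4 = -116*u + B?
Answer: 1751770574/20923 ≈ 83725.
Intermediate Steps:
j(B, u) = -464*u + 4*B (j(B, u) = 4*(-116*u + B) = 4*(B - 116*u) = -464*u + 4*B)
(-16859 + 3537)/(-18255 + (-4526 + 1858)) - j(65, 181) = (-16859 + 3537)/(-18255 + (-4526 + 1858)) - (-464*181 + 4*65) = -13322/(-18255 - 2668) - (-83984 + 260) = -13322/(-20923) - 1*(-83724) = -13322*(-1/20923) + 83724 = 13322/20923 + 83724 = 1751770574/20923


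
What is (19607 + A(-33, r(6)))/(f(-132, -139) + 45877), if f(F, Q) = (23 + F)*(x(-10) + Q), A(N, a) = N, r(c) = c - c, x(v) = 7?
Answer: 19574/60265 ≈ 0.32480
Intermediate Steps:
r(c) = 0
f(F, Q) = (7 + Q)*(23 + F) (f(F, Q) = (23 + F)*(7 + Q) = (7 + Q)*(23 + F))
(19607 + A(-33, r(6)))/(f(-132, -139) + 45877) = (19607 - 33)/((161 + 7*(-132) + 23*(-139) - 132*(-139)) + 45877) = 19574/((161 - 924 - 3197 + 18348) + 45877) = 19574/(14388 + 45877) = 19574/60265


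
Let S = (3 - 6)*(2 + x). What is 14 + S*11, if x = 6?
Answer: -250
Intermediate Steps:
S = -24 (S = (3 - 6)*(2 + 6) = -3*8 = -24)
14 + S*11 = 14 - 24*11 = 14 - 264 = -250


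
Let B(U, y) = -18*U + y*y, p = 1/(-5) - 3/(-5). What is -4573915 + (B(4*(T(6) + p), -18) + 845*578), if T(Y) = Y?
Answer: -20428209/5 ≈ -4.0856e+6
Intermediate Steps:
p = 2/5 (p = 1*(-1/5) - 3*(-1/5) = -1/5 + 3/5 = 2/5 ≈ 0.40000)
B(U, y) = y**2 - 18*U (B(U, y) = -18*U + y**2 = y**2 - 18*U)
-4573915 + (B(4*(T(6) + p), -18) + 845*578) = -4573915 + (((-18)**2 - 72*(6 + 2/5)) + 845*578) = -4573915 + ((324 - 72*32/5) + 488410) = -4573915 + ((324 - 18*128/5) + 488410) = -4573915 + ((324 - 2304/5) + 488410) = -4573915 + (-684/5 + 488410) = -4573915 + 2441366/5 = -20428209/5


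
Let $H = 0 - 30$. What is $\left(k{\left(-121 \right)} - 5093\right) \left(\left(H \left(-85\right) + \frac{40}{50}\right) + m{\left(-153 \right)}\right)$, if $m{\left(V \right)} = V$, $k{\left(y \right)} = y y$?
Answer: $\frac{114470972}{5} \approx 2.2894 \cdot 10^{7}$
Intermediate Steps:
$k{\left(y \right)} = y^{2}$
$H = -30$ ($H = 0 - 30 = -30$)
$\left(k{\left(-121 \right)} - 5093\right) \left(\left(H \left(-85\right) + \frac{40}{50}\right) + m{\left(-153 \right)}\right) = \left(\left(-121\right)^{2} - 5093\right) \left(\left(\left(-30\right) \left(-85\right) + \frac{40}{50}\right) - 153\right) = \left(14641 - 5093\right) \left(\left(2550 + 40 \cdot \frac{1}{50}\right) - 153\right) = 9548 \left(\left(2550 + \frac{4}{5}\right) - 153\right) = 9548 \left(\frac{12754}{5} - 153\right) = 9548 \cdot \frac{11989}{5} = \frac{114470972}{5}$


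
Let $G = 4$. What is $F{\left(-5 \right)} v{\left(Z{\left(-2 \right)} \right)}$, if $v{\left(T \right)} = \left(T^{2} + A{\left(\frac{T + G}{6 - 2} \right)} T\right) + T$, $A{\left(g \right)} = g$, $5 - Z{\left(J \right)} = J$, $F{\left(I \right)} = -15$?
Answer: $- \frac{4515}{4} \approx -1128.8$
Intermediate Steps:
$Z{\left(J \right)} = 5 - J$
$v{\left(T \right)} = T + T^{2} + T \left(1 + \frac{T}{4}\right)$ ($v{\left(T \right)} = \left(T^{2} + \frac{T + 4}{6 - 2} T\right) + T = \left(T^{2} + \frac{4 + T}{4} T\right) + T = \left(T^{2} + \left(4 + T\right) \frac{1}{4} T\right) + T = \left(T^{2} + \left(1 + \frac{T}{4}\right) T\right) + T = \left(T^{2} + T \left(1 + \frac{T}{4}\right)\right) + T = T + T^{2} + T \left(1 + \frac{T}{4}\right)$)
$F{\left(-5 \right)} v{\left(Z{\left(-2 \right)} \right)} = - 15 \frac{\left(5 - -2\right) \left(8 + 5 \left(5 - -2\right)\right)}{4} = - 15 \frac{\left(5 + 2\right) \left(8 + 5 \left(5 + 2\right)\right)}{4} = - 15 \cdot \frac{1}{4} \cdot 7 \left(8 + 5 \cdot 7\right) = - 15 \cdot \frac{1}{4} \cdot 7 \left(8 + 35\right) = - 15 \cdot \frac{1}{4} \cdot 7 \cdot 43 = \left(-15\right) \frac{301}{4} = - \frac{4515}{4}$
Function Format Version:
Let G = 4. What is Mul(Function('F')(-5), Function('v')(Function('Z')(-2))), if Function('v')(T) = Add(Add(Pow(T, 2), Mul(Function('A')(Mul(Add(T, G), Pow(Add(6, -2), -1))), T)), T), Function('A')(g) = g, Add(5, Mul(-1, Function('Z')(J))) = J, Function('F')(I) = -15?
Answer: Rational(-4515, 4) ≈ -1128.8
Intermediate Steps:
Function('Z')(J) = Add(5, Mul(-1, J))
Function('v')(T) = Add(T, Pow(T, 2), Mul(T, Add(1, Mul(Rational(1, 4), T)))) (Function('v')(T) = Add(Add(Pow(T, 2), Mul(Mul(Add(T, 4), Pow(Add(6, -2), -1)), T)), T) = Add(Add(Pow(T, 2), Mul(Mul(Add(4, T), Pow(4, -1)), T)), T) = Add(Add(Pow(T, 2), Mul(Mul(Add(4, T), Rational(1, 4)), T)), T) = Add(Add(Pow(T, 2), Mul(Add(1, Mul(Rational(1, 4), T)), T)), T) = Add(Add(Pow(T, 2), Mul(T, Add(1, Mul(Rational(1, 4), T)))), T) = Add(T, Pow(T, 2), Mul(T, Add(1, Mul(Rational(1, 4), T)))))
Mul(Function('F')(-5), Function('v')(Function('Z')(-2))) = Mul(-15, Mul(Rational(1, 4), Add(5, Mul(-1, -2)), Add(8, Mul(5, Add(5, Mul(-1, -2)))))) = Mul(-15, Mul(Rational(1, 4), Add(5, 2), Add(8, Mul(5, Add(5, 2))))) = Mul(-15, Mul(Rational(1, 4), 7, Add(8, Mul(5, 7)))) = Mul(-15, Mul(Rational(1, 4), 7, Add(8, 35))) = Mul(-15, Mul(Rational(1, 4), 7, 43)) = Mul(-15, Rational(301, 4)) = Rational(-4515, 4)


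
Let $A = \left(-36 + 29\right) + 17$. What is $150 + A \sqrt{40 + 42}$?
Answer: $150 + 10 \sqrt{82} \approx 240.55$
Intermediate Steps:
$A = 10$ ($A = -7 + 17 = 10$)
$150 + A \sqrt{40 + 42} = 150 + 10 \sqrt{40 + 42} = 150 + 10 \sqrt{82}$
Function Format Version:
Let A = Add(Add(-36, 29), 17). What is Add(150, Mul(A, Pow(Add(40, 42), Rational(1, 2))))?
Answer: Add(150, Mul(10, Pow(82, Rational(1, 2)))) ≈ 240.55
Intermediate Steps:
A = 10 (A = Add(-7, 17) = 10)
Add(150, Mul(A, Pow(Add(40, 42), Rational(1, 2)))) = Add(150, Mul(10, Pow(Add(40, 42), Rational(1, 2)))) = Add(150, Mul(10, Pow(82, Rational(1, 2))))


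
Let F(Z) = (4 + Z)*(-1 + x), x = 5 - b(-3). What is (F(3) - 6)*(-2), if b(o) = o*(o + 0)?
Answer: 82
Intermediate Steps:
b(o) = o² (b(o) = o*o = o²)
x = -4 (x = 5 - 1*(-3)² = 5 - 1*9 = 5 - 9 = -4)
F(Z) = -20 - 5*Z (F(Z) = (4 + Z)*(-1 - 4) = (4 + Z)*(-5) = -20 - 5*Z)
(F(3) - 6)*(-2) = ((-20 - 5*3) - 6)*(-2) = ((-20 - 15) - 6)*(-2) = (-35 - 6)*(-2) = -41*(-2) = 82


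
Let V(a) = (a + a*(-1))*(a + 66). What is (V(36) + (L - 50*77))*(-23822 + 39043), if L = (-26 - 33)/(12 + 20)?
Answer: -1876125239/32 ≈ -5.8629e+7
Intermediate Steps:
L = -59/32 ≈ -1.8438
V(a) = 0 (V(a) = (a - a)*(66 + a) = 0*(66 + a) = 0)
(V(36) + (L - 50*77))*(-23822 + 39043) = (0 + (-59/32 - 50*77))*(-23822 + 39043) = (0 + (-59/32 - 3850))*15221 = (0 - 123259/32)*15221 = -123259/32*15221 = -1876125239/32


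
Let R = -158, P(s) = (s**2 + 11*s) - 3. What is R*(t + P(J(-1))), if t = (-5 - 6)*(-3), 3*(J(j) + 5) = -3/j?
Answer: -316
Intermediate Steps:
J(j) = -5 - 1/j (J(j) = -5 + (-3/j)/3 = -5 - 1/j)
t = 33 (t = -11*(-3) = 33)
P(s) = -3 + s**2 + 11*s
R*(t + P(J(-1))) = -158*(33 + (-3 + (-5 - 1/(-1))**2 + 11*(-5 - 1/(-1)))) = -158*(33 + (-3 + (-5 - 1*(-1))**2 + 11*(-5 - 1*(-1)))) = -158*(33 + (-3 + (-5 + 1)**2 + 11*(-5 + 1))) = -158*(33 + (-3 + (-4)**2 + 11*(-4))) = -158*(33 + (-3 + 16 - 44)) = -158*(33 - 31) = -158*2 = -316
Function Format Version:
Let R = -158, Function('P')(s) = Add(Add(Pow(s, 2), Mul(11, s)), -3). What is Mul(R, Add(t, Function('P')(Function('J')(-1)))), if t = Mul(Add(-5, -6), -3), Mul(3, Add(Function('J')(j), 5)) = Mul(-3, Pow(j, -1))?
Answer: -316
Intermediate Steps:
Function('J')(j) = Add(-5, Mul(-1, Pow(j, -1))) (Function('J')(j) = Add(-5, Mul(Rational(1, 3), Mul(-3, Pow(j, -1)))) = Add(-5, Mul(-1, Pow(j, -1))))
t = 33 (t = Mul(-11, -3) = 33)
Function('P')(s) = Add(-3, Pow(s, 2), Mul(11, s))
Mul(R, Add(t, Function('P')(Function('J')(-1)))) = Mul(-158, Add(33, Add(-3, Pow(Add(-5, Mul(-1, Pow(-1, -1))), 2), Mul(11, Add(-5, Mul(-1, Pow(-1, -1))))))) = Mul(-158, Add(33, Add(-3, Pow(Add(-5, Mul(-1, -1)), 2), Mul(11, Add(-5, Mul(-1, -1)))))) = Mul(-158, Add(33, Add(-3, Pow(Add(-5, 1), 2), Mul(11, Add(-5, 1))))) = Mul(-158, Add(33, Add(-3, Pow(-4, 2), Mul(11, -4)))) = Mul(-158, Add(33, Add(-3, 16, -44))) = Mul(-158, Add(33, -31)) = Mul(-158, 2) = -316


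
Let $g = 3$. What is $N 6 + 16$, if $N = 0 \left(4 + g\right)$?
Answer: $16$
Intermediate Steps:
$N = 0$ ($N = 0 \left(4 + 3\right) = 0 \cdot 7 = 0$)
$N 6 + 16 = 0 \cdot 6 + 16 = 0 + 16 = 16$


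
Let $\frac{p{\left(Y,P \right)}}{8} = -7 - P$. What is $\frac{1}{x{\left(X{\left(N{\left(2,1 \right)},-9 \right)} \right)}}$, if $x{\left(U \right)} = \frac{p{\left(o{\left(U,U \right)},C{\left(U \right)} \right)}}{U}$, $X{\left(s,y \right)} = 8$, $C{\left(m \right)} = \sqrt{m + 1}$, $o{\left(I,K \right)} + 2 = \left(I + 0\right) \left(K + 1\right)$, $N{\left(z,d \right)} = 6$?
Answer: $- \frac{1}{10} \approx -0.1$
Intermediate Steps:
$o{\left(I,K \right)} = -2 + I \left(1 + K\right)$ ($o{\left(I,K \right)} = -2 + \left(I + 0\right) \left(K + 1\right) = -2 + I \left(1 + K\right)$)
$C{\left(m \right)} = \sqrt{1 + m}$
$p{\left(Y,P \right)} = -56 - 8 P$ ($p{\left(Y,P \right)} = 8 \left(-7 - P\right) = -56 - 8 P$)
$x{\left(U \right)} = \frac{-56 - 8 \sqrt{1 + U}}{U}$
$\frac{1}{x{\left(X{\left(N{\left(2,1 \right)},-9 \right)} \right)}} = \frac{1}{8 \cdot \frac{1}{8} \left(-7 - \sqrt{1 + 8}\right)} = \frac{1}{8 \cdot \frac{1}{8} \left(-7 - \sqrt{9}\right)} = \frac{1}{8 \cdot \frac{1}{8} \left(-7 - 3\right)} = \frac{1}{8 \cdot \frac{1}{8} \left(-10\right)} = \frac{1}{-10} = - \frac{1}{10}$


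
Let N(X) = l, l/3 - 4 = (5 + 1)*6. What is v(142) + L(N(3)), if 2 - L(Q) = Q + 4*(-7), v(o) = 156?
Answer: 66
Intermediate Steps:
l = 120 (l = 12 + 3*((5 + 1)*6) = 12 + 3*(6*6) = 12 + 3*36 = 12 + 108 = 120)
N(X) = 120
L(Q) = 30 - Q (L(Q) = 2 - (Q + 4*(-7)) = 2 - (Q - 28) = 2 - (-28 + Q) = 2 + (28 - Q) = 30 - Q)
v(142) + L(N(3)) = 156 + (30 - 1*120) = 156 + (30 - 120) = 156 - 90 = 66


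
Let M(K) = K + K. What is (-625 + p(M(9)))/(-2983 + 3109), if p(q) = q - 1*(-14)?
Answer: -593/126 ≈ -4.7064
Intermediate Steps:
M(K) = 2*K
p(q) = 14 + q (p(q) = q + 14 = 14 + q)
(-625 + p(M(9)))/(-2983 + 3109) = (-625 + (14 + 2*9))/(-2983 + 3109) = (-625 + (14 + 18))/126 = (-625 + 32)*(1/126) = -593*1/126 = -593/126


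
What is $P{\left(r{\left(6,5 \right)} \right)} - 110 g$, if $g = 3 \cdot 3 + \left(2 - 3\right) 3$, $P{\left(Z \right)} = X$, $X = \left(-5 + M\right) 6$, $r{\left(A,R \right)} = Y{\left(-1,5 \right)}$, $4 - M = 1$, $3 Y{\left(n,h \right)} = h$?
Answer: $-672$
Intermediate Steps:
$Y{\left(n,h \right)} = \frac{h}{3}$
$M = 3$ ($M = 4 - 1 = 3$)
$r{\left(A,R \right)} = \frac{5}{3}$ ($r{\left(A,R \right)} = \frac{1}{3} \cdot 5 = \frac{5}{3}$)
$X = -12$ ($X = \left(-5 + 3\right) 6 = \left(-2\right) 6 = -12$)
$P{\left(Z \right)} = -12$
$g = 6$ ($g = 9 - 3 = 6$)
$P{\left(r{\left(6,5 \right)} \right)} - 110 g = -12 - 660 = -672$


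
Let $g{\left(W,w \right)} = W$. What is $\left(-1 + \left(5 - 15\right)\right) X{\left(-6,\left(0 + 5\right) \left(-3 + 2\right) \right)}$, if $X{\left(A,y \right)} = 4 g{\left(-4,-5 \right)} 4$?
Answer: $704$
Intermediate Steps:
$X{\left(A,y \right)} = -64$ ($X{\left(A,y \right)} = 4 \left(-4\right) 4 = \left(-16\right) 4 = -64$)
$\left(-1 + \left(5 - 15\right)\right) X{\left(-6,\left(0 + 5\right) \left(-3 + 2\right) \right)} = \left(-1 + \left(5 - 15\right)\right) \left(-64\right) = \left(-1 - 10\right) \left(-64\right) = \left(-11\right) \left(-64\right) = 704$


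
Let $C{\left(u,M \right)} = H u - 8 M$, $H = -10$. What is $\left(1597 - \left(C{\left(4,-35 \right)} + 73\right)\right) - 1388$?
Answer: $-104$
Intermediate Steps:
$C{\left(u,M \right)} = - 10 u - 8 M$
$\left(1597 - \left(C{\left(4,-35 \right)} + 73\right)\right) - 1388 = \left(1597 - \left(\left(\left(-10\right) 4 - -280\right) + 73\right)\right) - 1388 = \left(1597 - \left(\left(-40 + 280\right) + 73\right)\right) - 1388 = \left(1597 - \left(240 + 73\right)\right) - 1388 = \left(1597 - 313\right) - 1388 = 1284 - 1388 = -104$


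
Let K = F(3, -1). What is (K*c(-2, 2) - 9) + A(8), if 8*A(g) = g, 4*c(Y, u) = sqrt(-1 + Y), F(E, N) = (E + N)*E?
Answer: -8 + 3*I*sqrt(3)/2 ≈ -8.0 + 2.5981*I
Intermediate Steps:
F(E, N) = E*(E + N)
c(Y, u) = sqrt(-1 + Y)/4
K = 6 (K = 3*(3 - 1) = 3*2 = 6)
A(g) = g/8
(K*c(-2, 2) - 9) + A(8) = (6*(sqrt(-1 - 2)/4) - 9) + (1/8)*8 = (6*(sqrt(-3)/4) - 9) + 1 = (6*((I*sqrt(3))/4) - 9) + 1 = (6*(I*sqrt(3)/4) - 9) + 1 = (3*I*sqrt(3)/2 - 9) + 1 = (-9 + 3*I*sqrt(3)/2) + 1 = -8 + 3*I*sqrt(3)/2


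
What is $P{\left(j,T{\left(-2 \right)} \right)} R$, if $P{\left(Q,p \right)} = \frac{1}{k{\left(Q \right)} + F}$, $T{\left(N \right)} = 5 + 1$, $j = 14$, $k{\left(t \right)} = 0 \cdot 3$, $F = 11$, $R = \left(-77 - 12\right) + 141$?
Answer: $\frac{52}{11} \approx 4.7273$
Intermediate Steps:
$R = 52$ ($R = -89 + 141 = 52$)
$k{\left(t \right)} = 0$
$T{\left(N \right)} = 6$
$P{\left(Q,p \right)} = \frac{1}{11}$ ($P{\left(Q,p \right)} = \frac{1}{0 + 11} = \frac{1}{11}$)
$P{\left(j,T{\left(-2 \right)} \right)} R = \frac{1}{11} \cdot 52 = \frac{52}{11}$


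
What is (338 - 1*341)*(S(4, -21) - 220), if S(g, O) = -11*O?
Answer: -33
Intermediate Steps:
(338 - 1*341)*(S(4, -21) - 220) = (338 - 1*341)*(-11*(-21) - 220) = (338 - 341)*(231 - 220) = -3*11 = -33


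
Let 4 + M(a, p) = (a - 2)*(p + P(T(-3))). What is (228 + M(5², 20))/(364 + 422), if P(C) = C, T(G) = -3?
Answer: 205/262 ≈ 0.78244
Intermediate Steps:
M(a, p) = -4 + (-3 + p)*(-2 + a) (M(a, p) = -4 + (a - 2)*(p - 3) = -4 + (-2 + a)*(-3 + p) = -4 + (-3 + p)*(-2 + a))
(228 + M(5², 20))/(364 + 422) = (228 + (2 - 3*5² - 2*20 + 5²*20))/(364 + 422) = (228 + (2 - 3*25 - 40 + 25*20))/786 = (228 + (2 - 75 - 40 + 500))*(1/786) = (228 + 387)*(1/786) = 615*(1/786) = 205/262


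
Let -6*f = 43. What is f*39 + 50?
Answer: -459/2 ≈ -229.50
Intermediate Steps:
f = -43/6 (f = -⅙*43 = -43/6 ≈ -7.1667)
f*39 + 50 = -43/6*39 + 50 = -559/2 + 50 = -459/2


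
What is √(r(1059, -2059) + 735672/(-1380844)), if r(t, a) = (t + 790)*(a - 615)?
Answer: 2*I*√147301653281435611/345211 ≈ 2223.6*I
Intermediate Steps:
r(t, a) = (-615 + a)*(790 + t) (r(t, a) = (790 + t)*(-615 + a) = (-615 + a)*(790 + t))
√(r(1059, -2059) + 735672/(-1380844)) = √((-485850 - 615*1059 + 790*(-2059) - 2059*1059) + 735672/(-1380844)) = √((-485850 - 651285 - 1626610 - 2180481) + 735672*(-1/1380844)) = √(-4944226 - 183918/345211) = √(-1706801385604/345211) = 2*I*√147301653281435611/345211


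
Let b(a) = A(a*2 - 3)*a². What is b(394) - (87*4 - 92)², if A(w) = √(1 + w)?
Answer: -65536 + 155236*√786 ≈ 4.2866e+6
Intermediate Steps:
b(a) = a²*√(-2 + 2*a) (b(a) = √(1 + (a*2 - 3))*a² = √(1 + (2*a - 3))*a² = √(1 + (-3 + 2*a))*a² = √(-2 + 2*a)*a² = a²*√(-2 + 2*a))
b(394) - (87*4 - 92)² = 394²*√(-2 + 2*394) - (87*4 - 92)² = 155236*√(-2 + 788) - (348 - 92)² = 155236*√786 - 1*256² = 155236*√786 - 1*65536 = 155236*√786 - 65536 = -65536 + 155236*√786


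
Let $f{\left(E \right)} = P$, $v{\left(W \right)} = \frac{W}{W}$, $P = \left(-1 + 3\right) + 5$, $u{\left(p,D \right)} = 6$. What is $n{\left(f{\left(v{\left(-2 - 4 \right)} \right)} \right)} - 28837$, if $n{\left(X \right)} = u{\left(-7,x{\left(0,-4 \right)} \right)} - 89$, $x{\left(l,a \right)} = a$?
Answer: $-28920$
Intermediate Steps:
$P = 7$ ($P = 2 + 5 = 7$)
$v{\left(W \right)} = 1$
$f{\left(E \right)} = 7$
$n{\left(X \right)} = -83$ ($n{\left(X \right)} = 6 - 89 = -83$)
$n{\left(f{\left(v{\left(-2 - 4 \right)} \right)} \right)} - 28837 = -83 - 28837 = -28920$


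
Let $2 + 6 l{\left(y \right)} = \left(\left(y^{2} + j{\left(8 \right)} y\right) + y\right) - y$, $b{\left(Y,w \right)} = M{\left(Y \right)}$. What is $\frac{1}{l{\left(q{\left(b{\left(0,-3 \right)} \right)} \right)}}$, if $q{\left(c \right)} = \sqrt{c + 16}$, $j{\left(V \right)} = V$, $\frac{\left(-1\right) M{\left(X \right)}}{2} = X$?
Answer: $\frac{3}{23} \approx 0.13043$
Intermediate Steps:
$M{\left(X \right)} = - 2 X$
$b{\left(Y,w \right)} = - 2 Y$
$q{\left(c \right)} = \sqrt{16 + c}$
$l{\left(y \right)} = - \frac{1}{3} + \frac{y^{2}}{6} + \frac{4 y}{3}$ ($l{\left(y \right)} = - \frac{1}{3} + \frac{\left(\left(y^{2} + 8 y\right) + y\right) - y}{6} = - \frac{1}{3} + \frac{\left(y^{2} + 9 y\right) - y}{6} = - \frac{1}{3} + \frac{y^{2} + 8 y}{6} = - \frac{1}{3} + \left(\frac{y^{2}}{6} + \frac{4 y}{3}\right) = - \frac{1}{3} + \frac{y^{2}}{6} + \frac{4 y}{3}$)
$\frac{1}{l{\left(q{\left(b{\left(0,-3 \right)} \right)} \right)}} = \frac{1}{- \frac{1}{3} + \frac{\left(\sqrt{16 - 0}\right)^{2}}{6} + \frac{4 \sqrt{16 - 0}}{3}} = \frac{1}{- \frac{1}{3} + \frac{\left(\sqrt{16 + 0}\right)^{2}}{6} + \frac{4 \sqrt{16 + 0}}{3}} = \frac{1}{- \frac{1}{3} + \frac{\left(\sqrt{16}\right)^{2}}{6} + \frac{4 \sqrt{16}}{3}} = \frac{1}{- \frac{1}{3} + \frac{4^{2}}{6} + \frac{4}{3} \cdot 4} = \frac{1}{- \frac{1}{3} + \frac{1}{6} \cdot 16 + \frac{16}{3}} = \frac{1}{- \frac{1}{3} + \frac{8}{3} + \frac{16}{3}} = \frac{1}{\frac{23}{3}} = \frac{3}{23}$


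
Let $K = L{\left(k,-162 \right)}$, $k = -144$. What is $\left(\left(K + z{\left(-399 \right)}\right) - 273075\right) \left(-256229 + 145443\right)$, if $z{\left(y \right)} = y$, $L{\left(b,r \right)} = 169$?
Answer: $30278367730$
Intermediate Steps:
$K = 169$
$\left(\left(K + z{\left(-399 \right)}\right) - 273075\right) \left(-256229 + 145443\right) = \left(\left(169 - 399\right) - 273075\right) \left(-256229 + 145443\right) = \left(-230 - 273075\right) \left(-110786\right) = \left(-273305\right) \left(-110786\right) = 30278367730$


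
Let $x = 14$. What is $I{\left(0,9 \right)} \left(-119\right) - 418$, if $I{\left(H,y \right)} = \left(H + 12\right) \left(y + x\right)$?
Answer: $-33262$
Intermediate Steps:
$I{\left(H,y \right)} = \left(12 + H\right) \left(14 + y\right)$ ($I{\left(H,y \right)} = \left(H + 12\right) \left(y + 14\right) = \left(12 + H\right) \left(14 + y\right)$)
$I{\left(0,9 \right)} \left(-119\right) - 418 = \left(168 + 12 \cdot 9 + 14 \cdot 0 + 0 \cdot 9\right) \left(-119\right) - 418 = \left(168 + 108 + 0 + 0\right) \left(-119\right) - 418 = 276 \left(-119\right) - 418 = -32844 - 418 = -33262$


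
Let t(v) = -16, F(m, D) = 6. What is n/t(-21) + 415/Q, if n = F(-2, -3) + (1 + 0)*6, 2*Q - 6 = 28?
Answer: 1609/68 ≈ 23.662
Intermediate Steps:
Q = 17 (Q = 3 + (½)*28 = 3 + 14 = 17)
n = 12 (n = 6 + (1 + 0)*6 = 6 + 1*6 = 6 + 6 = 12)
n/t(-21) + 415/Q = 12/(-16) + 415/17 = 12*(-1/16) + 415*(1/17) = -¾ + 415/17 = 1609/68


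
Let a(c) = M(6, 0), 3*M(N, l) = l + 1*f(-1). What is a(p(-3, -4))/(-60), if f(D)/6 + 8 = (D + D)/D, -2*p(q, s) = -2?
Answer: ⅕ ≈ 0.20000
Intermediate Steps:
p(q, s) = 1 (p(q, s) = -½*(-2) = 1)
f(D) = -36 (f(D) = -48 + 6*((D + D)/D) = -48 + 6*((2*D)/D) = -48 + 6*2 = -48 + 12 = -36)
M(N, l) = -12 + l/3 (M(N, l) = (l + 1*(-36))/3 = (l - 36)/3 = (-36 + l)/3 = -12 + l/3)
a(c) = -12 (a(c) = -12 + (⅓)*0 = -12 + 0 = -12)
a(p(-3, -4))/(-60) = -12/(-60) = -12*(-1/60) = ⅕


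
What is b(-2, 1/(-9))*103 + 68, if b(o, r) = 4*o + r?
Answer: -6907/9 ≈ -767.44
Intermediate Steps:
b(o, r) = r + 4*o
b(-2, 1/(-9))*103 + 68 = (1/(-9) + 4*(-2))*103 + 68 = (-1/9 - 8)*103 + 68 = -73/9*103 + 68 = -7519/9 + 68 = -6907/9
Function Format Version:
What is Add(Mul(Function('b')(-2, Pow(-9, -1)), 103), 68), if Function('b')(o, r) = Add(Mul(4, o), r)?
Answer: Rational(-6907, 9) ≈ -767.44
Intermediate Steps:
Function('b')(o, r) = Add(r, Mul(4, o))
Add(Mul(Function('b')(-2, Pow(-9, -1)), 103), 68) = Add(Mul(Add(Pow(-9, -1), Mul(4, -2)), 103), 68) = Add(Mul(Add(Rational(-1, 9), -8), 103), 68) = Add(Mul(Rational(-73, 9), 103), 68) = Add(Rational(-7519, 9), 68) = Rational(-6907, 9)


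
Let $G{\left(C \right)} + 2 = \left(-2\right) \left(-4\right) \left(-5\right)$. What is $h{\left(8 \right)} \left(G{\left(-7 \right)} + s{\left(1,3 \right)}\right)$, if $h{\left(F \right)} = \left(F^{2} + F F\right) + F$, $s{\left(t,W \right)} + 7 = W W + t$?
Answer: $-5304$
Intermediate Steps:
$s{\left(t,W \right)} = -7 + t + W^{2}$ ($s{\left(t,W \right)} = -7 + \left(W W + t\right) = -7 + \left(W^{2} + t\right) = -7 + \left(t + W^{2}\right) = -7 + t + W^{2}$)
$G{\left(C \right)} = -42$ ($G{\left(C \right)} = -2 + \left(-2\right) \left(-4\right) \left(-5\right) = -2 + 8 \left(-5\right) = -2 - 40 = -42$)
$h{\left(F \right)} = F + 2 F^{2}$ ($h{\left(F \right)} = \left(F^{2} + F^{2}\right) + F = 2 F^{2} + F = F + 2 F^{2}$)
$h{\left(8 \right)} \left(G{\left(-7 \right)} + s{\left(1,3 \right)}\right) = 8 \left(1 + 2 \cdot 8\right) \left(-42 + \left(-7 + 1 + 3^{2}\right)\right) = 8 \left(1 + 16\right) \left(-42 + \left(-7 + 1 + 9\right)\right) = 8 \cdot 17 \left(-42 + 3\right) = 136 \left(-39\right) = -5304$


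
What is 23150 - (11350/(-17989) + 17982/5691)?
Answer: 789910533834/34125133 ≈ 23147.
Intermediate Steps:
23150 - (11350/(-17989) + 17982/5691) = 23150 - (11350*(-1/17989) + 17982*(1/5691)) = 23150 - (-11350/17989 + 5994/1897) = 23150 - 1*86295116/34125133 = 23150 - 86295116/34125133 = 789910533834/34125133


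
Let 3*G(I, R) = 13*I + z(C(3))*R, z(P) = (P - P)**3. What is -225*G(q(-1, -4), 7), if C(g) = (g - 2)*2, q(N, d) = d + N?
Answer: 4875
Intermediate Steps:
q(N, d) = N + d
C(g) = -4 + 2*g (C(g) = (-2 + g)*2 = -4 + 2*g)
z(P) = 0 (z(P) = 0**3 = 0)
G(I, R) = 13*I/3 (G(I, R) = (13*I + 0*R)/3 = (13*I + 0)/3 = (13*I)/3 = 13*I/3)
-225*G(q(-1, -4), 7) = -975*(-1 - 4) = -975*(-5) = -225*(-65/3) = 4875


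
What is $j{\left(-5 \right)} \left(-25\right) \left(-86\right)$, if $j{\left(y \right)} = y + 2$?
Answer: $-6450$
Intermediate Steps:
$j{\left(y \right)} = 2 + y$
$j{\left(-5 \right)} \left(-25\right) \left(-86\right) = \left(2 - 5\right) \left(-25\right) \left(-86\right) = \left(-3\right) \left(-25\right) \left(-86\right) = 75 \left(-86\right) = -6450$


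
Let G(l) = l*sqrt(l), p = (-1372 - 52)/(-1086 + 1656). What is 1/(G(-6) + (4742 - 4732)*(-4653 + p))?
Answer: -75628569/3520887053870 + 9747*I*sqrt(6)/3520887053870 ≈ -2.148e-5 + 6.781e-9*I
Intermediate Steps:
p = -712/285 (p = -1424/570 = -1424*1/570 = -712/285 ≈ -2.4982)
G(l) = l**(3/2)
1/(G(-6) + (4742 - 4732)*(-4653 + p)) = 1/((-6)**(3/2) + (4742 - 4732)*(-4653 - 712/285)) = 1/(-6*I*sqrt(6) + 10*(-1326817/285)) = 1/(-6*I*sqrt(6) - 2653634/57) = 1/(-2653634/57 - 6*I*sqrt(6))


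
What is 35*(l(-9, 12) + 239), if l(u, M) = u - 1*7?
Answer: 7805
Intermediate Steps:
l(u, M) = -7 + u (l(u, M) = u - 7 = -7 + u)
35*(l(-9, 12) + 239) = 35*((-7 - 9) + 239) = 35*(-16 + 239) = 35*223 = 7805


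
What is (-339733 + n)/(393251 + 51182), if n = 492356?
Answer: 152623/444433 ≈ 0.34341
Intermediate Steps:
(-339733 + n)/(393251 + 51182) = (-339733 + 492356)/(393251 + 51182) = 152623/444433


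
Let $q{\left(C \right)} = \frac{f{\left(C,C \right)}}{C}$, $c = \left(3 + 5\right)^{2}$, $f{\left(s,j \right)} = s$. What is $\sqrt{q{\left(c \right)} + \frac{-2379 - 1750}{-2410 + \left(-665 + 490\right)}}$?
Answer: $\frac{3 \sqrt{1928410}}{2585} \approx 1.6116$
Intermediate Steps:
$c = 64$ ($c = 8^{2} = 64$)
$q{\left(C \right)} = 1$ ($q{\left(C \right)} = \frac{C}{C} = 1$)
$\sqrt{q{\left(c \right)} + \frac{-2379 - 1750}{-2410 + \left(-665 + 490\right)}} = \sqrt{1 + \frac{-2379 - 1750}{-2410 + \left(-665 + 490\right)}} = \sqrt{1 - \frac{4129}{-2410 - 175}} = \sqrt{1 - \frac{4129}{-2585}} = \sqrt{1 - - \frac{4129}{2585}} = \sqrt{1 + \frac{4129}{2585}} = \sqrt{\frac{6714}{2585}} = \frac{3 \sqrt{1928410}}{2585}$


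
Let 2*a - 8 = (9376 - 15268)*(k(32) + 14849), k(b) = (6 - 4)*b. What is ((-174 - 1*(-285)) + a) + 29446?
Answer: -43904137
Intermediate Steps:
k(b) = 2*b
a = -43933694 (a = 4 + ((9376 - 15268)*(2*32 + 14849))/2 = 4 + (-5892*(64 + 14849))/2 = 4 + (-5892*14913)/2 = 4 + (1/2)*(-87867396) = 4 - 43933698 = -43933694)
((-174 - 1*(-285)) + a) + 29446 = ((-174 - 1*(-285)) - 43933694) + 29446 = ((-174 + 285) - 43933694) + 29446 = (111 - 43933694) + 29446 = -43933583 + 29446 = -43904137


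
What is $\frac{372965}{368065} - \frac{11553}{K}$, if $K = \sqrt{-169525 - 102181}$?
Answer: $\frac{74593}{73613} + \frac{11553 i \sqrt{271706}}{271706} \approx 1.0133 + 22.164 i$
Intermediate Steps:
$K = i \sqrt{271706}$ ($K = \sqrt{-271706} = i \sqrt{271706} \approx 521.25 i$)
$\frac{372965}{368065} - \frac{11553}{K} = \frac{372965}{368065} - \frac{11553}{i \sqrt{271706}} = 372965 \cdot \frac{1}{368065} - 11553 \left(- \frac{i \sqrt{271706}}{271706}\right) = \frac{74593}{73613} + \frac{11553 i \sqrt{271706}}{271706}$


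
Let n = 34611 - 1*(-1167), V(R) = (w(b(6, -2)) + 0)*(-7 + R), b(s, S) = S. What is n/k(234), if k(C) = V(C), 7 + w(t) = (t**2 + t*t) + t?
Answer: -35778/227 ≈ -157.61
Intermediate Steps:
w(t) = -7 + t + 2*t**2 (w(t) = -7 + ((t**2 + t*t) + t) = -7 + ((t**2 + t**2) + t) = -7 + (2*t**2 + t) = -7 + (t + 2*t**2) = -7 + t + 2*t**2)
V(R) = 7 - R (V(R) = ((-7 - 2 + 2*(-2)**2) + 0)*(-7 + R) = ((-7 - 2 + 2*4) + 0)*(-7 + R) = ((-7 - 2 + 8) + 0)*(-7 + R) = (-1 + 0)*(-7 + R) = -(-7 + R) = 7 - R)
n = 35778 (n = 34611 + 1167 = 35778)
k(C) = 7 - C
n/k(234) = 35778/(7 - 1*234) = 35778/(7 - 234) = 35778/(-227) = 35778*(-1/227) = -35778/227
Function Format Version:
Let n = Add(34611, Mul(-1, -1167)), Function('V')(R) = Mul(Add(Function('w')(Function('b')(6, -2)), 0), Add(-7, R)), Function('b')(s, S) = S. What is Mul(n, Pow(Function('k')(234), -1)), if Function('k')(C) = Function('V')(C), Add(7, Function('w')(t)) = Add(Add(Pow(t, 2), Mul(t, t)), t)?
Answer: Rational(-35778, 227) ≈ -157.61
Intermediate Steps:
Function('w')(t) = Add(-7, t, Mul(2, Pow(t, 2))) (Function('w')(t) = Add(-7, Add(Add(Pow(t, 2), Mul(t, t)), t)) = Add(-7, Add(Add(Pow(t, 2), Pow(t, 2)), t)) = Add(-7, Add(Mul(2, Pow(t, 2)), t)) = Add(-7, Add(t, Mul(2, Pow(t, 2)))) = Add(-7, t, Mul(2, Pow(t, 2))))
Function('V')(R) = Add(7, Mul(-1, R)) (Function('V')(R) = Mul(Add(Add(-7, -2, Mul(2, Pow(-2, 2))), 0), Add(-7, R)) = Mul(Add(Add(-7, -2, Mul(2, 4)), 0), Add(-7, R)) = Mul(Add(Add(-7, -2, 8), 0), Add(-7, R)) = Mul(Add(-1, 0), Add(-7, R)) = Mul(-1, Add(-7, R)) = Add(7, Mul(-1, R)))
n = 35778 (n = Add(34611, 1167) = 35778)
Function('k')(C) = Add(7, Mul(-1, C))
Mul(n, Pow(Function('k')(234), -1)) = Mul(35778, Pow(Add(7, Mul(-1, 234)), -1)) = Mul(35778, Pow(Add(7, -234), -1)) = Mul(35778, Pow(-227, -1)) = Mul(35778, Rational(-1, 227)) = Rational(-35778, 227)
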